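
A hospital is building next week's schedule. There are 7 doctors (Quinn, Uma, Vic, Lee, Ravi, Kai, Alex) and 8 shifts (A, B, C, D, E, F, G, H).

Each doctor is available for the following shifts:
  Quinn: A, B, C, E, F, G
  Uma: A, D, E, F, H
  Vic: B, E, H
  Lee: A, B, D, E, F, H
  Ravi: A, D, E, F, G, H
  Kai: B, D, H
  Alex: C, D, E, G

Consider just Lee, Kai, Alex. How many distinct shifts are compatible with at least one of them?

8

The union of neighbours of {Lee, Kai, Alex} is {A, B, C, D, E, F, G, H}, which has 8 elements.
Since |N(S)| = 8 ≥ |S| = 3, Hall's condition holds for this subset.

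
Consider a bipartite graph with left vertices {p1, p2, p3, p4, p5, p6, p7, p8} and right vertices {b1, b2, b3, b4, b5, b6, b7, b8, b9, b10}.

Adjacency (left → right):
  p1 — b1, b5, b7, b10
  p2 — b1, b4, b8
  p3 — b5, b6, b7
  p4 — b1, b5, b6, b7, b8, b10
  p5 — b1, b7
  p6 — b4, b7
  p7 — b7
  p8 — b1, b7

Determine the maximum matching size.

A valid assignment of size 7: p1–b10, p2–b8, p3–b6, p4–b5, p5–b1, p6–b4, p7–b7.
The set {p5, p7, p8} has only 2 neighbours ({b1, b7}), so by Hall's theorem at most 7 of the 8 left vertices can be matched.

7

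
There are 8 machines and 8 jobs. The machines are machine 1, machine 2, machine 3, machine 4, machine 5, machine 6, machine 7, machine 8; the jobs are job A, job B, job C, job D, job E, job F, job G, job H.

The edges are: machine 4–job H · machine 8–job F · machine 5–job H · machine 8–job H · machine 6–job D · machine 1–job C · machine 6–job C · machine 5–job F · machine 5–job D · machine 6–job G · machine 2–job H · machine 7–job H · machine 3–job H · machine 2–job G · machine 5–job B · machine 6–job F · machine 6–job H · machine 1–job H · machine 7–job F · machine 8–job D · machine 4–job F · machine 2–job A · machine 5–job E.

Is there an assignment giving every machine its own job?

No

The set {machine 3, machine 4, machine 7} has only 2 neighbours ({job F, job H}), so by Hall's theorem at most 7 of the 8 machines can be matched.
Hence no matching covers every machine.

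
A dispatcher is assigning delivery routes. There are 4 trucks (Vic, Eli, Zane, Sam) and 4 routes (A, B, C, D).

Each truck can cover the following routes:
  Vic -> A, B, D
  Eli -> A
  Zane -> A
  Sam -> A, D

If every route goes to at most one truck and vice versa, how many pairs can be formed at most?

For example, pair Vic-B, Eli-A, Sam-D.
The set {Eli, Zane} has only 1 neighbour ({A}), so by Hall's theorem at most 3 of the 4 trucks can be matched.

3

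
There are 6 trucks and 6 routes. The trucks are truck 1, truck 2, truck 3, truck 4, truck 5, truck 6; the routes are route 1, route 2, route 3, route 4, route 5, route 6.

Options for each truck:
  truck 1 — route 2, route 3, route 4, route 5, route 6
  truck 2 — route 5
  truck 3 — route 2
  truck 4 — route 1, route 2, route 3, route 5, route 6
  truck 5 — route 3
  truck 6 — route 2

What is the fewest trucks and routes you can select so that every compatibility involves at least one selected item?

The 5 edges truck 1–route 4, truck 2–route 5, truck 3–route 2, truck 4–route 1, truck 5–route 3 form a matching, so any vertex cover needs at least 5 vertices (one per matched edge).
Conversely {truck 1, truck 2, truck 4, truck 5, route 2} meets every edge and has exactly 5 vertices, so 5 is optimal.

5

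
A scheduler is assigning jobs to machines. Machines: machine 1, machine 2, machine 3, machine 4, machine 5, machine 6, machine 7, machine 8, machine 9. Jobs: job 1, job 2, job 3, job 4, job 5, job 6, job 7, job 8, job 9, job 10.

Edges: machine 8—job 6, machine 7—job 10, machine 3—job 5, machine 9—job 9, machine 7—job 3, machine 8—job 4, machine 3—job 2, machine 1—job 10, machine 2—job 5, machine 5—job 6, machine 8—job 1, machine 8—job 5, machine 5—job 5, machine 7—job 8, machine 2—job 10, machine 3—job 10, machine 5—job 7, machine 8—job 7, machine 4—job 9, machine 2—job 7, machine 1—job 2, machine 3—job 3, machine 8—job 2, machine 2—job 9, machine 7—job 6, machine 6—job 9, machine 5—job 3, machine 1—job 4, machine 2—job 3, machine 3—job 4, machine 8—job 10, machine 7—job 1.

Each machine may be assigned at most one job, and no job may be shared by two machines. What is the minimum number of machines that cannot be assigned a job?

One maximum matching: machine 1–job 2, machine 2–job 7, machine 3–job 4, machine 4–job 9, machine 5–job 3, machine 7–job 1, machine 8–job 5.
The set {machine 4, machine 6, machine 9} has only 1 neighbour ({job 9}), so by Hall's theorem at most 7 of the 9 machines can be matched.
That matches 7 of the 9, leaving 2 unmatched; no matching can do better.

2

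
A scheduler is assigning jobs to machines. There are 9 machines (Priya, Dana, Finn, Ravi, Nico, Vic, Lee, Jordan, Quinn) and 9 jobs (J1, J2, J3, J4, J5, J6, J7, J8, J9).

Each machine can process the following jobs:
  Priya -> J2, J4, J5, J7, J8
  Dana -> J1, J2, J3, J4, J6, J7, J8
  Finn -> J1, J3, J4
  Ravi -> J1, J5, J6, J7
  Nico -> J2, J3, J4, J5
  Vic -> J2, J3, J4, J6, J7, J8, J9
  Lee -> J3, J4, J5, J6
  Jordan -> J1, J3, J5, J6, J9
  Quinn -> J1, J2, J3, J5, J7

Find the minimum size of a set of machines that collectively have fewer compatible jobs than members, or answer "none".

A matching saturating every machine exists, for instance Priya→J8, Dana→J6, Finn→J3, Ravi→J7, Nico→J5, Vic→J9, Lee→J4, Jordan→J1, Quinn→J2.
By Hall's marriage theorem, this means |N(S)| ≥ |S| for every subset S, so no violating subset exists.

none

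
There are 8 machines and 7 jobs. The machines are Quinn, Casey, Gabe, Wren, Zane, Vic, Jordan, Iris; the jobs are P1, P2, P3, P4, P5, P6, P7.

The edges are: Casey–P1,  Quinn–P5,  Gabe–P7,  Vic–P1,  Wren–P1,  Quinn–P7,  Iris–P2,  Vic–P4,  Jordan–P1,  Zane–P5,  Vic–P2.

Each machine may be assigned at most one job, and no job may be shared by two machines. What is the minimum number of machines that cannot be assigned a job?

One maximum matching: Quinn–P5, Casey–P1, Gabe–P7, Vic–P4, Iris–P2.
The set {Quinn, Casey, Gabe, Wren, Zane, Jordan} has only 3 neighbours ({P1, P5, P7}), so by Hall's theorem at most 5 of the 8 machines can be matched.
That matches 5 of the 8, leaving 3 unmatched; no matching can do better.

3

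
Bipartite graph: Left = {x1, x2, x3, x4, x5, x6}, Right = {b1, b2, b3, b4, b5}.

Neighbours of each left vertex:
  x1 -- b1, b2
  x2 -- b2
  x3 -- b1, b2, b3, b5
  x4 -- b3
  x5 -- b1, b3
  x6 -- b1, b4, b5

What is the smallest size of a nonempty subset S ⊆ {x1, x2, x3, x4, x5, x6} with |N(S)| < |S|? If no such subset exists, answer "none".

4

Take S = {x1, x2, x4, x5}. Its neighbourhood is {b1, b2, b3}, so |N(S)| = 3 < |S| = 4.
Every subset of size less than 4 has at least as many neighbours as members, so 4 is the minimum.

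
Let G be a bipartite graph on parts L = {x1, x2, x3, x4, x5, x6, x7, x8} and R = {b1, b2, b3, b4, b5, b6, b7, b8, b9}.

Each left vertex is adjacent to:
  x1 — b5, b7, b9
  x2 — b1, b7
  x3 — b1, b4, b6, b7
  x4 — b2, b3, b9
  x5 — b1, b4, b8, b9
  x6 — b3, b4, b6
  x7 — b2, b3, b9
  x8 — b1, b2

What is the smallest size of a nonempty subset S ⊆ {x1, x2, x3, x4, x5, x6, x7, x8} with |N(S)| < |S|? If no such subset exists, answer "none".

A matching saturating every left vertex exists, for instance x1→b5, x2→b1, x3→b7, x4→b3, x5→b8, x6→b6, x7→b9, x8→b2.
By Hall's marriage theorem, this means |N(S)| ≥ |S| for every subset S, so no violating subset exists.

none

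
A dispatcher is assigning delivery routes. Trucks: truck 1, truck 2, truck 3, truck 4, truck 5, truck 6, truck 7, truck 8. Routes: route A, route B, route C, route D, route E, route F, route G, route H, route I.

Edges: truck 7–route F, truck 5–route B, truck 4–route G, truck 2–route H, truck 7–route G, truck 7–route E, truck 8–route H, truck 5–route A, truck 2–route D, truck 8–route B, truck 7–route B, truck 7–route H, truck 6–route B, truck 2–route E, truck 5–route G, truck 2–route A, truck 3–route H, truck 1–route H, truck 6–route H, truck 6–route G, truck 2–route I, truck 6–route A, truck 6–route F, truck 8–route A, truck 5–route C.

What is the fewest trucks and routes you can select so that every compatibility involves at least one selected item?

7

A maximum matching has 7 edges (e.g. truck 1–route H, truck 2–route D, truck 4–route G, truck 5–route C, truck 6–route A, truck 7–route E, truck 8–route B).
By König's theorem the minimum vertex cover has the same size. One such cover is {truck 2, truck 4, truck 5, truck 6, truck 7, truck 8, route H}.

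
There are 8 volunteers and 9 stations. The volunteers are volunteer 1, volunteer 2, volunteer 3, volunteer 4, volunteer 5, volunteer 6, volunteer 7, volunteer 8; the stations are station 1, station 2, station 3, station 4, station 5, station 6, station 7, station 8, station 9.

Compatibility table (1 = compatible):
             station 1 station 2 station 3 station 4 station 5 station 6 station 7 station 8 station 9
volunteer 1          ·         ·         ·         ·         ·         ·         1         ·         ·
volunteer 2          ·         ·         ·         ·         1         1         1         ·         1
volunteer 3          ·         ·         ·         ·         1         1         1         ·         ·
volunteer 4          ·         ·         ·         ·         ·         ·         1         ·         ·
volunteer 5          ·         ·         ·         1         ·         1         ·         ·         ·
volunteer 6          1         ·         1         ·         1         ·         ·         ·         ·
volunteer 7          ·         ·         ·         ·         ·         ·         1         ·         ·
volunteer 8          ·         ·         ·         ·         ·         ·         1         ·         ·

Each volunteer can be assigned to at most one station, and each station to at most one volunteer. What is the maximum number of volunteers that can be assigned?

A valid assignment of size 5: volunteer 1→station 7, volunteer 2→station 9, volunteer 3→station 5, volunteer 5→station 4, volunteer 6→station 1.
The set {volunteer 1, volunteer 4, volunteer 7, volunteer 8} has only 1 neighbour ({station 7}), so by Hall's theorem at most 5 of the 8 volunteers can be matched.

5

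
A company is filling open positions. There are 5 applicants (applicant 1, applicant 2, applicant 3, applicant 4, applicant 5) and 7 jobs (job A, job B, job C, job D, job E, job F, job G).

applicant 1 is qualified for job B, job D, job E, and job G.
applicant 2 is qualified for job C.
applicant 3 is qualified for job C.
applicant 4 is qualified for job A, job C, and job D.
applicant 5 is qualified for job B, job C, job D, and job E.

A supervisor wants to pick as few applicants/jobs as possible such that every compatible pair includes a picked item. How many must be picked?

4

The 4 edges applicant 1–job G, applicant 2–job C, applicant 4–job A, applicant 5–job E form a matching, so any vertex cover needs at least 4 vertices (one per matched edge).
Conversely {applicant 1, applicant 4, applicant 5, job C} meets every edge and has exactly 4 vertices, so 4 is optimal.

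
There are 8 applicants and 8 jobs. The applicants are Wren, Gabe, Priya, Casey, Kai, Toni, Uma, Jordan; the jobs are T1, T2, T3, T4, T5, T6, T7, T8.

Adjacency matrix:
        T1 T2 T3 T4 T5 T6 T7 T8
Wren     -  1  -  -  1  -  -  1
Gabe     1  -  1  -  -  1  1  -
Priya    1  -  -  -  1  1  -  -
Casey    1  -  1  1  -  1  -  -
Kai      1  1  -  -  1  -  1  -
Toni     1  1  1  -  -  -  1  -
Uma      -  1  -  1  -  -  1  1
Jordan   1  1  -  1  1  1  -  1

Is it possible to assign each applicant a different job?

For example, pair Wren–T8, Gabe–T1, Priya–T5, Casey–T6, Kai–T2, Toni–T3, Uma–T7, Jordan–T4.
Every applicant is matched, so this is a perfect matching.

Yes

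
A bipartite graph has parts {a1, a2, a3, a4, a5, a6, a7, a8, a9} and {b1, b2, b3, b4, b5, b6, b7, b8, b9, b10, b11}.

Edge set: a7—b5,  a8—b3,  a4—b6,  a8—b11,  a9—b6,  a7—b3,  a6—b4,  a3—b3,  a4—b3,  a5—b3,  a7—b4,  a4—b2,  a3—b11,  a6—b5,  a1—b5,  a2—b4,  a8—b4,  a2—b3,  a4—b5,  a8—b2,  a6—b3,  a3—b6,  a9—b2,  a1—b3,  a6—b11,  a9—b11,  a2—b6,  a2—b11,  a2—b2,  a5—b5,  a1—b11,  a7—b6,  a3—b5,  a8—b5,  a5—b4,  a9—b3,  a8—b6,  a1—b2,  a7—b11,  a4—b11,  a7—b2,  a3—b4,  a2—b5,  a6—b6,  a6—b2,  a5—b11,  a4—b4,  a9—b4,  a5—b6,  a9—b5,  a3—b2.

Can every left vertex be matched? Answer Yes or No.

The set {a1, a2, a3, a4, a5, a6, a7, a8, a9} has only 6 neighbours ({b11, b2, b3, b4, b5, b6}), so by Hall's theorem at most 6 of the 9 left vertices can be matched.
Hence no matching covers every left vertex.

No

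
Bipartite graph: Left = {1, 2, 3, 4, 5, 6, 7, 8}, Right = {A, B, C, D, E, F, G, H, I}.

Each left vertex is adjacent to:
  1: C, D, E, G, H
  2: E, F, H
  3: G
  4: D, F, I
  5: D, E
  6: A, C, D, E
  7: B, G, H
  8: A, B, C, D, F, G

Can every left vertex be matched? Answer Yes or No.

One maximum matching: 1–C, 2–H, 3–G, 4–F, 5–D, 6–E, 7–B, 8–A.
Every left vertex is matched, so this matching saturates all of them.

Yes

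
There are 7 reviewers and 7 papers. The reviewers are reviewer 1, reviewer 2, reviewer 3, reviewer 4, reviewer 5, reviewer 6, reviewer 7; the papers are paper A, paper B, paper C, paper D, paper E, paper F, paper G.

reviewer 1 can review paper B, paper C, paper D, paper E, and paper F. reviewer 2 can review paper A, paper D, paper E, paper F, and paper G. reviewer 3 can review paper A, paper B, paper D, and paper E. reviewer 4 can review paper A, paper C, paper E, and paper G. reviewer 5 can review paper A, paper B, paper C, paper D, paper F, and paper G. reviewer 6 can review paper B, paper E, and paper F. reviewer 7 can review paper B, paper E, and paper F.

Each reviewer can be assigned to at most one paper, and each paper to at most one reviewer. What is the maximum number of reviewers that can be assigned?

7

One maximum matching: reviewer 1-paper C, reviewer 2-paper G, reviewer 3-paper D, reviewer 4-paper A, reviewer 5-paper F, reviewer 6-paper B, reviewer 7-paper E.
All 7 reviewers are matched, so no larger matching exists.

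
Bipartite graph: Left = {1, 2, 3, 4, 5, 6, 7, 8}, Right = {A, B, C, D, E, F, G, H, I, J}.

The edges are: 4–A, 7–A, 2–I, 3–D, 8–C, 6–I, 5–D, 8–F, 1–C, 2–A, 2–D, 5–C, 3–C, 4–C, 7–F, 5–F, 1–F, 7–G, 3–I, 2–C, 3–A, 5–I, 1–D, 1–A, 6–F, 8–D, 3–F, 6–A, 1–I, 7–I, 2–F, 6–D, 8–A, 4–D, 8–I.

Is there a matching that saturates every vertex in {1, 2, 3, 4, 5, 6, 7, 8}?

The set {1, 2, 3, 4, 5, 6, 8} has only 5 neighbours ({A, C, D, F, I}), so by Hall's theorem at most 6 of the 8 left vertices can be matched.
Hence no matching covers every left vertex.

No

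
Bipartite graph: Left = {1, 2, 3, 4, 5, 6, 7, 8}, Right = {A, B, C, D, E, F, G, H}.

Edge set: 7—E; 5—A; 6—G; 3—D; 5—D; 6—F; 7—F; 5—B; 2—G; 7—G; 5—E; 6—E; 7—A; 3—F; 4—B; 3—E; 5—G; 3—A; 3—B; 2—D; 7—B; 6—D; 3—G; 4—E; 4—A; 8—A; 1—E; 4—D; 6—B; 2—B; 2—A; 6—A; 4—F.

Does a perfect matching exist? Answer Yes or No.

No

The set {1, 2, 3, 4, 5, 6, 7, 8} has only 6 neighbours ({A, B, D, E, F, G}), so by Hall's theorem at most 6 of the 8 left vertices can be matched.
Hence no matching covers every left vertex.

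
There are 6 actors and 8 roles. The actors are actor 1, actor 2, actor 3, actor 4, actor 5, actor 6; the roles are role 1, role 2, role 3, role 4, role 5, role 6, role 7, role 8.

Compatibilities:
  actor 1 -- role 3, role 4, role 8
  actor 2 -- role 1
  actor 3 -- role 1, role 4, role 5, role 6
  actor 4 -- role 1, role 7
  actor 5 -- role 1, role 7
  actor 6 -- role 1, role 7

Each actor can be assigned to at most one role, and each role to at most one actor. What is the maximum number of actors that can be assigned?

4

For example, pair actor 1-role 8, actor 2-role 1, actor 3-role 5, actor 4-role 7.
The set {actor 2, actor 4, actor 5, actor 6} has only 2 neighbours ({role 1, role 7}), so by Hall's theorem at most 4 of the 6 actors can be matched.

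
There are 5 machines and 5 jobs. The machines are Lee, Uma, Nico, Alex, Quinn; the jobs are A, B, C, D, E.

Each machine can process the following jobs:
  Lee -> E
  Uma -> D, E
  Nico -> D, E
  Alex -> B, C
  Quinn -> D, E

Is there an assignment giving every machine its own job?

The set {Lee, Uma, Nico, Quinn} has only 2 neighbours ({D, E}), so by Hall's theorem at most 3 of the 5 machines can be matched.
Hence no matching covers every machine.

No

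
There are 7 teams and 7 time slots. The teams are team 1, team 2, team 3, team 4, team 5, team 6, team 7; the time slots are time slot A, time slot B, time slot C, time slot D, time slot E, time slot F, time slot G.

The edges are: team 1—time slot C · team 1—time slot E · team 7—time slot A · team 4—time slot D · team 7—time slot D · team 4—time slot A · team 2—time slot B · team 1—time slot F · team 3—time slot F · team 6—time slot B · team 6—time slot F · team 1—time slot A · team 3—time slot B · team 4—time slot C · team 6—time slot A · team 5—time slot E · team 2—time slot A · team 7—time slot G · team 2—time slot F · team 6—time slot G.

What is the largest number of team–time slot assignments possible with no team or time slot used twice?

One maximum matching: team 1-time slot C, team 2-time slot F, team 3-time slot B, team 4-time slot A, team 5-time slot E, team 6-time slot G, team 7-time slot D.
All 7 teams are matched, so no larger matching exists.

7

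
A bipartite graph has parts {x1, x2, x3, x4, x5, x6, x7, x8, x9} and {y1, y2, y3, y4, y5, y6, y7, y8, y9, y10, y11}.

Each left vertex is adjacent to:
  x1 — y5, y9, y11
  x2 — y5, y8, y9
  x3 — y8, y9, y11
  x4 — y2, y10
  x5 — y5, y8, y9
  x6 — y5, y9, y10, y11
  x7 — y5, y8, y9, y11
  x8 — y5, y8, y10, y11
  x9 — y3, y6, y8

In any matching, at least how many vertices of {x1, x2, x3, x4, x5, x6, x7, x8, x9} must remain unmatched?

For example, pair x1–y5, x2–y9, x3–y11, x4–y2, x5–y8, x6–y10, x9–y3.
The set {x1, x2, x3, x5, x6, x7, x8} has only 5 neighbours ({y10, y11, y5, y8, y9}), so by Hall's theorem at most 7 of the 9 left vertices can be matched.
That matches 7 of the 9, leaving 2 unmatched; no matching can do better.

2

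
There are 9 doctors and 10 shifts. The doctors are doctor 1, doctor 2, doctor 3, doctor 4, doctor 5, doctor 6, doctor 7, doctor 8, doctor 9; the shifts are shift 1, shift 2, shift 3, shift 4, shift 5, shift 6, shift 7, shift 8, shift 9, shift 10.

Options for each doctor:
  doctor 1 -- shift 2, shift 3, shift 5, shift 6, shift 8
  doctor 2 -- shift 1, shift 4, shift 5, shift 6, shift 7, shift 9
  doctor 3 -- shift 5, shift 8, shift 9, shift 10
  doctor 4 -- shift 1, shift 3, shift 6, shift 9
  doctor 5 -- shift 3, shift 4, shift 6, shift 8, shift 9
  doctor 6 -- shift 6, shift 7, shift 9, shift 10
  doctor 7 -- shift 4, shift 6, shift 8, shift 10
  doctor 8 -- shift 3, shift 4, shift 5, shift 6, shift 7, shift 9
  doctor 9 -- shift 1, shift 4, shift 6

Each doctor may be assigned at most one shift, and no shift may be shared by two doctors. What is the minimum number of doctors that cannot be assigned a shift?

One maximum matching: doctor 1–shift 2, doctor 2–shift 5, doctor 3–shift 8, doctor 4–shift 1, doctor 5–shift 3, doctor 6–shift 7, doctor 7–shift 10, doctor 8–shift 4, doctor 9–shift 6.
All 9 doctors are matched, so no larger matching exists.
That matches 9 of the 9, leaving 0 unmatched; no matching can do better.

0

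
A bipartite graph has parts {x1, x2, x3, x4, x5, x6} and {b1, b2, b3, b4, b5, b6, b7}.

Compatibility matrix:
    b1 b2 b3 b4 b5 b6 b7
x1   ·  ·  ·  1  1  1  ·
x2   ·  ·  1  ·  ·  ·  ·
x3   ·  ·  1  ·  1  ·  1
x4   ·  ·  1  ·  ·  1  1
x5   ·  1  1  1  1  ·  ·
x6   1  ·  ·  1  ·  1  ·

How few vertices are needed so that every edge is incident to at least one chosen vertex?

6

A maximum matching has 6 edges (e.g. x1–b4, x2–b3, x3–b5, x4–b7, x5–b2, x6–b6).
By König's theorem the minimum vertex cover has the same size. One such cover is {x1, x2, x3, x4, x5, x6}.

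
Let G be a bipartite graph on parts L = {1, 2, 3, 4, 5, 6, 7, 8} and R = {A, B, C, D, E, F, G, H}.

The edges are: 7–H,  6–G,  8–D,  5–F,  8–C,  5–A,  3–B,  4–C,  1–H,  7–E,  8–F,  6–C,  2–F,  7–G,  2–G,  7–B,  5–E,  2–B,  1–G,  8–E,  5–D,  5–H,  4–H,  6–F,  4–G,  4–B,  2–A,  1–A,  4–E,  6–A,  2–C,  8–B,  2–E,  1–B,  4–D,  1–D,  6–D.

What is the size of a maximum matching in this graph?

8

For example, pair 1-D, 2-A, 3-B, 4-C, 5-H, 6-F, 7-G, 8-E.
This saturates every left vertex, so 8 is the maximum.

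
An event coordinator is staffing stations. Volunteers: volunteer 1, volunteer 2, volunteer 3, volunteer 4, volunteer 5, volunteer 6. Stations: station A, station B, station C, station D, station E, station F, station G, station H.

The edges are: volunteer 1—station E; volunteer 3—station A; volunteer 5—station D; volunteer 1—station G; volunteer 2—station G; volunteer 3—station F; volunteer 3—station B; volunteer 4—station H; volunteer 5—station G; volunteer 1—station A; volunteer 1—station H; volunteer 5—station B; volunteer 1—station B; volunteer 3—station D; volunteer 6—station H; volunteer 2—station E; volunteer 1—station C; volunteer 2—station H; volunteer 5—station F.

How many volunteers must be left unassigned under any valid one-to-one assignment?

For example, pair volunteer 1-station C, volunteer 2-station G, volunteer 3-station A, volunteer 4-station H, volunteer 5-station B.
The set {volunteer 4, volunteer 6} has only 1 neighbour ({station H}), so by Hall's theorem at most 5 of the 6 volunteers can be matched.
That matches 5 of the 6, leaving 1 unmatched; no matching can do better.

1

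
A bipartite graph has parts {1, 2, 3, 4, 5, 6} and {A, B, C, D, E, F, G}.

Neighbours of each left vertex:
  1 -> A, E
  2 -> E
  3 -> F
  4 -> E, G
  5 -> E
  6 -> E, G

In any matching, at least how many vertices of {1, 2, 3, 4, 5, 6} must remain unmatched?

For example, pair 1–A, 2–E, 3–F, 4–G.
The set {2, 4, 5, 6} has only 2 neighbours ({E, G}), so by Hall's theorem at most 4 of the 6 left vertices can be matched.
That matches 4 of the 6, leaving 2 unmatched; no matching can do better.

2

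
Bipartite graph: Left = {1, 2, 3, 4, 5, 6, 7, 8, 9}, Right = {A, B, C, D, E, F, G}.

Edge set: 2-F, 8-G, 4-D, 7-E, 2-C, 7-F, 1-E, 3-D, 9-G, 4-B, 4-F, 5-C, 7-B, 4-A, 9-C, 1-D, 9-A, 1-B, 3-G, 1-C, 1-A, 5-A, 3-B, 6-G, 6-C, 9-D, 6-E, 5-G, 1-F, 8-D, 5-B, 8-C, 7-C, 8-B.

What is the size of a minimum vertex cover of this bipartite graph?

A maximum matching has 7 edges (e.g. 1–A, 2–F, 3–G, 4–D, 5–C, 6–E, 7–B).
By König's theorem the minimum vertex cover has the same size. One such cover is {A, B, C, D, E, F, G}.

7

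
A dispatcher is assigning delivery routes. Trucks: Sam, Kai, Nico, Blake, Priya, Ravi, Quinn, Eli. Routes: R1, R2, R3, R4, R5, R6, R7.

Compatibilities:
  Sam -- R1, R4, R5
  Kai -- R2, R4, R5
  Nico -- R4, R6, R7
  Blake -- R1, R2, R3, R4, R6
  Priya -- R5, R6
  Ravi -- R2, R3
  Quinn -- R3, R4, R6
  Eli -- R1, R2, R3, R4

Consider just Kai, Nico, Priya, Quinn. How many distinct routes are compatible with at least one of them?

The union of neighbours of {Kai, Nico, Priya, Quinn} is {R2, R3, R4, R5, R6, R7}, which has 6 elements.
Since |N(S)| = 6 ≥ |S| = 4, Hall's condition holds for this subset.

6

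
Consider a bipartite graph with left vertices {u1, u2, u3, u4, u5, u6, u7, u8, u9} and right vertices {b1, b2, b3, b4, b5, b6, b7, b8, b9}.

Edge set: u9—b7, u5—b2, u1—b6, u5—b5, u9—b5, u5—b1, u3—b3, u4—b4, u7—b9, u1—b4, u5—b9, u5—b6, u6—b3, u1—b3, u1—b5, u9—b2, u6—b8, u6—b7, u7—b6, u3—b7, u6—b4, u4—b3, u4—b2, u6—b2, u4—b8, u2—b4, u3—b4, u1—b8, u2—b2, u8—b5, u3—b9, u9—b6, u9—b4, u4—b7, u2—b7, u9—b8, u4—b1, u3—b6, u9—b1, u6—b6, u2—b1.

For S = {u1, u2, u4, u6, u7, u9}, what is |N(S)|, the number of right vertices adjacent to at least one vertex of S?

9

The union of neighbours of {u1, u2, u4, u6, u7, u9} is {b1, b2, b3, b4, b5, b6, b7, b8, b9}, which has 9 elements.
Since |N(S)| = 9 ≥ |S| = 6, Hall's condition holds for this subset.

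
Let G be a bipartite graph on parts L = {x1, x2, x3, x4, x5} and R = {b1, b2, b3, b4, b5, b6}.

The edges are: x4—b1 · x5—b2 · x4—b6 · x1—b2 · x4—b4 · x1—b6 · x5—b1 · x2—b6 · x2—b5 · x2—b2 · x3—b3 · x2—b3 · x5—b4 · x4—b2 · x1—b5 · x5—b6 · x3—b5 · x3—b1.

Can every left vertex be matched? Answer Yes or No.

A valid assignment of size 5: x1–b2, x2–b3, x3–b5, x4–b4, x5–b6.
Every left vertex is matched, so this matching saturates all of them.

Yes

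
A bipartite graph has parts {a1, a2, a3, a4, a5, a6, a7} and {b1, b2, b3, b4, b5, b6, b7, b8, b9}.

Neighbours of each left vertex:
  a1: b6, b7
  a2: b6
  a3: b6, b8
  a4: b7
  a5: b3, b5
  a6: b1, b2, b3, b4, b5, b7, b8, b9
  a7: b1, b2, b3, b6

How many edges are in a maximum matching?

A valid assignment of size 6: a1-b7, a2-b6, a3-b8, a5-b5, a6-b1, a7-b3.
The set {a1, a2, a4} has only 2 neighbours ({b6, b7}), so by Hall's theorem at most 6 of the 7 left vertices can be matched.

6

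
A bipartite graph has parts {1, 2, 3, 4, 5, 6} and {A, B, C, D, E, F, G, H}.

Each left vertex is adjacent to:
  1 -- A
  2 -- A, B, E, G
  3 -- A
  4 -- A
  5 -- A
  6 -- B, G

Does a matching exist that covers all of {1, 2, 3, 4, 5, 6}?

The set {1, 3, 4, 5} has only 1 neighbour ({A}), so by Hall's theorem at most 3 of the 6 left vertices can be matched.
Hence no matching covers every left vertex.

No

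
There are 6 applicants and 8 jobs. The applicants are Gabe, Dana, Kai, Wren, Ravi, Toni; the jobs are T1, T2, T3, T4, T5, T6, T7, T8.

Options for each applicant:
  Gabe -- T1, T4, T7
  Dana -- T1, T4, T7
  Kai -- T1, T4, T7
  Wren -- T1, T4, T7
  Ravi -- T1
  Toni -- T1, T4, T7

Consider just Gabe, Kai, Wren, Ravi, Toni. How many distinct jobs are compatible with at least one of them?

The union of neighbours of {Gabe, Kai, Wren, Ravi, Toni} is {T1, T4, T7}, which has 3 elements.
Since |N(S)| = 3 < |S| = 5, Hall's condition fails for this subset.

3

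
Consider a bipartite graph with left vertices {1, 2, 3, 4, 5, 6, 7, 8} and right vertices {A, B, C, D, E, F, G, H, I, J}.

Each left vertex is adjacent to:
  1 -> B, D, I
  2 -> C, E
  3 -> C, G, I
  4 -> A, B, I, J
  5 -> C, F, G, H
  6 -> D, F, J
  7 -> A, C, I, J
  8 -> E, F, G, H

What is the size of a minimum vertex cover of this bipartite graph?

{1, 2, 3, 4, 5, 6, 7, 8} is a vertex cover of size 8: every edge has an endpoint in this set.
No smaller cover exists because 1–D, 2–E, 3–C, 4–B, 5–F, 6–J, 7–I, 8–H is a matching of size 8, and a cover must include an endpoint of each of these disjoint edges (König's theorem).

8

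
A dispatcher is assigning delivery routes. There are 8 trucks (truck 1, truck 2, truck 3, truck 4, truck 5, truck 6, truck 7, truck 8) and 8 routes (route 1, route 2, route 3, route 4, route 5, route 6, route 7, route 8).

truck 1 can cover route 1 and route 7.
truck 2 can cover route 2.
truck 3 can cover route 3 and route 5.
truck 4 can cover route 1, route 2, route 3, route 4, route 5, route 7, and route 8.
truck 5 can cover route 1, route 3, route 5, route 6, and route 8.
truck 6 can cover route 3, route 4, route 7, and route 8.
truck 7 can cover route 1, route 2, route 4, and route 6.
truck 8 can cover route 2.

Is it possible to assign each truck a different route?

No

The set {truck 2, truck 8} has only 1 neighbour ({route 2}), so by Hall's theorem at most 7 of the 8 trucks can be matched.
Hence no matching covers every truck.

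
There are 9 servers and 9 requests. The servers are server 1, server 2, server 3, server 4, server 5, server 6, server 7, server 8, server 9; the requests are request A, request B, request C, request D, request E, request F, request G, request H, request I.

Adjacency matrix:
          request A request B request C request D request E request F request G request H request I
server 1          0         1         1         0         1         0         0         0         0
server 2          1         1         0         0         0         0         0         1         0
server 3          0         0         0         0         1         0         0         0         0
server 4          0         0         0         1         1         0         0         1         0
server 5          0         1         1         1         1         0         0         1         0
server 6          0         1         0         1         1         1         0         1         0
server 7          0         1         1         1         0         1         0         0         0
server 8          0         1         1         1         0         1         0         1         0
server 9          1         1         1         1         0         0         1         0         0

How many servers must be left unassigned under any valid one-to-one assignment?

1

A valid assignment of size 8: server 1→request B, server 2→request A, server 3→request E, server 4→request H, server 5→request C, server 6→request F, server 7→request D, server 9→request G.
The set {server 1, server 3, server 4, server 5, server 6, server 7, server 8} has only 6 neighbours ({request B, request C, request D, request E, request F, request H}), so by Hall's theorem at most 8 of the 9 servers can be matched.
That matches 8 of the 9, leaving 1 unmatched; no matching can do better.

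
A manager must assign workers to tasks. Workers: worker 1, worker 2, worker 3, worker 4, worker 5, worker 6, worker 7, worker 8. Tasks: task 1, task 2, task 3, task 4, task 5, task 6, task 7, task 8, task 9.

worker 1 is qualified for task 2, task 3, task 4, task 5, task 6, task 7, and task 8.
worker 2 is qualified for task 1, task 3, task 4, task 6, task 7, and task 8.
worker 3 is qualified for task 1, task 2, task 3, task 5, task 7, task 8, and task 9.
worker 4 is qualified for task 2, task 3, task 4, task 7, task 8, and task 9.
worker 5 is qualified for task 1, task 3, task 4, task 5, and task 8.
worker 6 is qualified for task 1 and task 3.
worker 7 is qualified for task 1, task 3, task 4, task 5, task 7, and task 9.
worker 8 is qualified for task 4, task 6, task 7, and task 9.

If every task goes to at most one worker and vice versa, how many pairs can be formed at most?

8

One maximum matching: worker 1-task 5, worker 2-task 6, worker 3-task 2, worker 4-task 8, worker 5-task 4, worker 6-task 3, worker 7-task 1, worker 8-task 7.
This saturates every worker, so 8 is the maximum.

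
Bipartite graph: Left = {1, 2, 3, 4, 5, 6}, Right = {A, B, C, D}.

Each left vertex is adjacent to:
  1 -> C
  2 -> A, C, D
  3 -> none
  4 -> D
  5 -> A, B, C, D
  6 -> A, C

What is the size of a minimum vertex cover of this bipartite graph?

4

The 4 edges 1–C, 2–A, 4–D, 5–B form a matching, so any vertex cover needs at least 4 vertices (one per matched edge).
Conversely {5, A, C, D} meets every edge and has exactly 4 vertices, so 4 is optimal.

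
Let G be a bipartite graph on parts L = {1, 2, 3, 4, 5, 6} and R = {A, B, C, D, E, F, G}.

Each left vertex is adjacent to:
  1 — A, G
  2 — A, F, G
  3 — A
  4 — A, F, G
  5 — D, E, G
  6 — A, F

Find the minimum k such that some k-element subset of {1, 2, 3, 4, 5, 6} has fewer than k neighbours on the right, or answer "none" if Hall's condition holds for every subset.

Take S = {1, 2, 3, 4}. Its neighbourhood is {A, F, G}, so |N(S)| = 3 < |S| = 4.
Every subset of size less than 4 has at least as many neighbours as members, so 4 is the minimum.

4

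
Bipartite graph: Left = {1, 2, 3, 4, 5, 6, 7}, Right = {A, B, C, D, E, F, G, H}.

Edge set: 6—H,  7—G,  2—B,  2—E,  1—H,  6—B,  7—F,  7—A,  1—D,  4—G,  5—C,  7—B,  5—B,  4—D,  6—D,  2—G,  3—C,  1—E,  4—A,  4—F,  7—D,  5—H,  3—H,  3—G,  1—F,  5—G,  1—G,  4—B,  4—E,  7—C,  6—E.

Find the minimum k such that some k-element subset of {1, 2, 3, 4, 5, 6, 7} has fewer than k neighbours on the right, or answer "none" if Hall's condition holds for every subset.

none

A matching saturating every left vertex exists, for instance 1→H, 2→E, 3→C, 4→A, 5→B, 6→D, 7→G.
By Hall's marriage theorem, this means |N(S)| ≥ |S| for every subset S, so no violating subset exists.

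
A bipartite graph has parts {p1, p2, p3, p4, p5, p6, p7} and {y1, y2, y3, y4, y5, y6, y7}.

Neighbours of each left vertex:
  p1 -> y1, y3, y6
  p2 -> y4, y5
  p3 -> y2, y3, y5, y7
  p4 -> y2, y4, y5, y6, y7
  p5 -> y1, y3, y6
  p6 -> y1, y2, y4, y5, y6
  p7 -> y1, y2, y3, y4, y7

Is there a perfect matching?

For example, pair p1–y1, p2–y5, p3–y2, p4–y6, p5–y3, p6–y4, p7–y7.
All 7 left vertices are covered.

Yes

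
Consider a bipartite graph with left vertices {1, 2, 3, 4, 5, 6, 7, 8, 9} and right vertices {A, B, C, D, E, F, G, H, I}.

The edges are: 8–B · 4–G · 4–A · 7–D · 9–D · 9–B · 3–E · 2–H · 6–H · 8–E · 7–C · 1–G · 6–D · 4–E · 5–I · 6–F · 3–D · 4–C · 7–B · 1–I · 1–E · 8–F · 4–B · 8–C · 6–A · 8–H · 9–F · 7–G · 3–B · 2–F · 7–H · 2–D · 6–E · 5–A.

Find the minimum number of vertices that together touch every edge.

9

The 9 edges 1–E, 2–F, 3–D, 4–G, 5–I, 6–A, 7–C, 8–H, 9–B form a matching, so any vertex cover needs at least 9 vertices (one per matched edge).
Conversely {1, 2, 3, 4, 5, 6, 7, 8, 9} meets every edge and has exactly 9 vertices, so 9 is optimal.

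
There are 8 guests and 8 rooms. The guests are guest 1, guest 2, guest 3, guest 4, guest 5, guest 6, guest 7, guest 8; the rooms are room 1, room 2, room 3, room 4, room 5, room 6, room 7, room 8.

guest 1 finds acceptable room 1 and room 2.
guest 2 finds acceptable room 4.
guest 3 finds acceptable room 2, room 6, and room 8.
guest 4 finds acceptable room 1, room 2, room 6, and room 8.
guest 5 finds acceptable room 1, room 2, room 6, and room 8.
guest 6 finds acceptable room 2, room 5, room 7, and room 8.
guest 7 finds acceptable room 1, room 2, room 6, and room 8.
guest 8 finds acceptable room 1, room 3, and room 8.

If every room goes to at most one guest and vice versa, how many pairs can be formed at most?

For example, pair guest 1→room 1, guest 2→room 4, guest 3→room 2, guest 4→room 6, guest 5→room 8, guest 6→room 7, guest 8→room 3.
The set {guest 1, guest 3, guest 4, guest 5, guest 7} has only 4 neighbours ({room 1, room 2, room 6, room 8}), so by Hall's theorem at most 7 of the 8 guests can be matched.

7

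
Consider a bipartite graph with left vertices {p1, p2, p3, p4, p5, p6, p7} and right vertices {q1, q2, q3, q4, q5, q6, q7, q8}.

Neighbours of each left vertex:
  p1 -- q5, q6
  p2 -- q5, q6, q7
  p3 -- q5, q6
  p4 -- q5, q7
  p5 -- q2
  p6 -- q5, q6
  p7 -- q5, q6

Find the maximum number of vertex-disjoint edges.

4

For example, pair p1-q6, p2-q7, p3-q5, p5-q2.
The set {p1, p2, p3, p4, p6, p7} has only 3 neighbours ({q5, q6, q7}), so by Hall's theorem at most 4 of the 7 left vertices can be matched.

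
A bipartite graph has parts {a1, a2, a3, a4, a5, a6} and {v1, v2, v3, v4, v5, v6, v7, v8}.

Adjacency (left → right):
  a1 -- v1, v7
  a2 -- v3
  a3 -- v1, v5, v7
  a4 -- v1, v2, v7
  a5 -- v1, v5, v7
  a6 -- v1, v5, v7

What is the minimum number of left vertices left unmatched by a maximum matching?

1

For example, pair a1→v1, a2→v3, a3→v5, a4→v2, a5→v7.
The set {a1, a3, a5, a6} has only 3 neighbours ({v1, v5, v7}), so by Hall's theorem at most 5 of the 6 left vertices can be matched.
That matches 5 of the 6, leaving 1 unmatched; no matching can do better.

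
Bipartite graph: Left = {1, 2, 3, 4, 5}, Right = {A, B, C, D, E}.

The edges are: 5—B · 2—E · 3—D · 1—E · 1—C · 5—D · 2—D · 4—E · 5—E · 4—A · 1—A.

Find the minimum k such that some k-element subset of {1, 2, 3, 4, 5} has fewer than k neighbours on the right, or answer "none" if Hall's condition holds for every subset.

A matching saturating every left vertex exists, for instance 1→C, 2→E, 3→D, 4→A, 5→B.
By Hall's marriage theorem, this means |N(S)| ≥ |S| for every subset S, so no violating subset exists.

none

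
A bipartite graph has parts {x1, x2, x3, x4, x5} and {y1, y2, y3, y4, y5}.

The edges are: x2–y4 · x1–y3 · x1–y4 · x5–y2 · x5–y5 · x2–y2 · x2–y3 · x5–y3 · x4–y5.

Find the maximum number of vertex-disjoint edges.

A valid assignment of size 4: x1→y4, x2→y2, x4→y5, x5→y3.
The set {x3} has only 0 neighbours (∅), so by Hall's theorem at most 4 of the 5 left vertices can be matched.

4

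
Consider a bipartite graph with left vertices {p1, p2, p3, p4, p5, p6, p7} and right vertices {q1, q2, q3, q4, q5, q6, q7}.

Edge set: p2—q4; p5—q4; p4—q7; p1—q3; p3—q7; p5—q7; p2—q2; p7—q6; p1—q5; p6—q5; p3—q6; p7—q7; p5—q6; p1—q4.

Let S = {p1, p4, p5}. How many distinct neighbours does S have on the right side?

The union of neighbours of {p1, p4, p5} is {q3, q4, q5, q6, q7}, which has 5 elements.
Since |N(S)| = 5 ≥ |S| = 3, Hall's condition holds for this subset.

5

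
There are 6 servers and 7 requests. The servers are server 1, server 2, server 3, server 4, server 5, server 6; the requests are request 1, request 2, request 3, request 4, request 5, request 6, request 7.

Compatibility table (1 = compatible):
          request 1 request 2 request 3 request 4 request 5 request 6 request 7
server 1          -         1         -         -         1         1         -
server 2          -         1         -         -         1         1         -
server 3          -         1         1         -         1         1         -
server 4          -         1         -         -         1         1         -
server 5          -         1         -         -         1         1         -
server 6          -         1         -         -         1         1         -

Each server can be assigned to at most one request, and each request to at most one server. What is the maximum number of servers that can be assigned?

For example, pair server 1–request 2, server 2–request 5, server 3–request 3, server 4–request 6.
The set {server 1, server 2, server 4, server 5, server 6} has only 3 neighbours ({request 2, request 5, request 6}), so by Hall's theorem at most 4 of the 6 servers can be matched.

4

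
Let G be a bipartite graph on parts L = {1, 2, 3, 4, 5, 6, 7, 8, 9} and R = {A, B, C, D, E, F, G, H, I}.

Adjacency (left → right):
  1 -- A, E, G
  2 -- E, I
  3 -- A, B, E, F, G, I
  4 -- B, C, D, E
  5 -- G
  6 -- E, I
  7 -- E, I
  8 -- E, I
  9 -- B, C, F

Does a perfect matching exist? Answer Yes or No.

No

The set {2, 6, 7, 8} has only 2 neighbours ({E, I}), so by Hall's theorem at most 7 of the 9 left vertices can be matched.
Hence no matching covers every left vertex.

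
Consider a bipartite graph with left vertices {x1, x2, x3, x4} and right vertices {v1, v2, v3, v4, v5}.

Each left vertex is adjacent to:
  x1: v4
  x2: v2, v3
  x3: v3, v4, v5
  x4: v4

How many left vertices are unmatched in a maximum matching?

For example, pair x1–v4, x2–v2, x3–v3.
The set {x1, x4} has only 1 neighbour ({v4}), so by Hall's theorem at most 3 of the 4 left vertices can be matched.
That matches 3 of the 4, leaving 1 unmatched; no matching can do better.

1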